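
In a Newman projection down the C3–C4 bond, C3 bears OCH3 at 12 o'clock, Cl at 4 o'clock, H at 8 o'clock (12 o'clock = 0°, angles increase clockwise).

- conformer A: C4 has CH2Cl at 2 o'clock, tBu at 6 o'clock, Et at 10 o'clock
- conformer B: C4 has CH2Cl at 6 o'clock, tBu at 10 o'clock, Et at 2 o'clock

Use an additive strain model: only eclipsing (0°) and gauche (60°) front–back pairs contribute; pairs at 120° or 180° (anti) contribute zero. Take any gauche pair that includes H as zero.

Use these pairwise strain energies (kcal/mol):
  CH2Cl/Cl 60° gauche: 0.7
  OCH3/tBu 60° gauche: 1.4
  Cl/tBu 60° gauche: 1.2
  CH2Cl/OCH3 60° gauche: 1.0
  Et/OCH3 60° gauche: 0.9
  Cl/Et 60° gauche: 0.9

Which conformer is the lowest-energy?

A

A (staggered): OCH3–CH2Cl gauche, OCH3–Et gauche, Cl–CH2Cl gauche, Cl–tBu gauche; 1.0 + 0.9 + 0.7 + 1.2 = 3.8 kcal/mol.
B (staggered): OCH3–tBu gauche, OCH3–Et gauche, Cl–CH2Cl gauche, Cl–Et gauche; 1.4 + 0.9 + 0.7 + 0.9 = 3.9 kcal/mol.
A has the lowest total (3.8 kcal/mol).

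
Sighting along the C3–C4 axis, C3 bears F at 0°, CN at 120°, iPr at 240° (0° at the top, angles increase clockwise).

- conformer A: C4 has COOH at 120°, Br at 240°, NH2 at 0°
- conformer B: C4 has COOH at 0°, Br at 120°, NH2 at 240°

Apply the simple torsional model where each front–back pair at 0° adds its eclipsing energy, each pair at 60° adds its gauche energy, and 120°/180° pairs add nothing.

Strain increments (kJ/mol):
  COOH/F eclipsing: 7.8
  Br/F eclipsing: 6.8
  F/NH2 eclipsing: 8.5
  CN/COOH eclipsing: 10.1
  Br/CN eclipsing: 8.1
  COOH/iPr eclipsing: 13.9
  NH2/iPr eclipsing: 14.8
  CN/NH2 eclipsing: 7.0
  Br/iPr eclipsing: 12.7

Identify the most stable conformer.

B

A (eclipsed): F(0°)/NH2(0°) eclipsed 8.5; CN(120°)/COOH(120°) eclipsed 10.1; iPr(240°)/Br(240°) eclipsed 12.7 → 31.3 kJ/mol.
B (eclipsed): F(0°)/COOH(0°) eclipsed 7.8; CN(120°)/Br(120°) eclipsed 8.1; iPr(240°)/NH2(240°) eclipsed 14.8 → 30.7 kJ/mol.
B has the lowest total (30.7 kJ/mol).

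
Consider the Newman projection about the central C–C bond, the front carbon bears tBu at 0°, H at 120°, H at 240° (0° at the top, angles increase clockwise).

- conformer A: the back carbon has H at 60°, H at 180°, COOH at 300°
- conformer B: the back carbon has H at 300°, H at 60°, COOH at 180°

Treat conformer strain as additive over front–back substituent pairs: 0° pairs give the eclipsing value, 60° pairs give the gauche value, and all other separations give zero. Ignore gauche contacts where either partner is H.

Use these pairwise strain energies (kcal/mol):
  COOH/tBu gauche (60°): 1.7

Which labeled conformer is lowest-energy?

A (staggered): tBu(0°)/COOH(300°) gauche 1.7 → 1.7 kcal/mol.
B (staggered): no non-H gauche contacts → 0.0 kcal/mol.
B has the lowest total (0.0 kcal/mol).

B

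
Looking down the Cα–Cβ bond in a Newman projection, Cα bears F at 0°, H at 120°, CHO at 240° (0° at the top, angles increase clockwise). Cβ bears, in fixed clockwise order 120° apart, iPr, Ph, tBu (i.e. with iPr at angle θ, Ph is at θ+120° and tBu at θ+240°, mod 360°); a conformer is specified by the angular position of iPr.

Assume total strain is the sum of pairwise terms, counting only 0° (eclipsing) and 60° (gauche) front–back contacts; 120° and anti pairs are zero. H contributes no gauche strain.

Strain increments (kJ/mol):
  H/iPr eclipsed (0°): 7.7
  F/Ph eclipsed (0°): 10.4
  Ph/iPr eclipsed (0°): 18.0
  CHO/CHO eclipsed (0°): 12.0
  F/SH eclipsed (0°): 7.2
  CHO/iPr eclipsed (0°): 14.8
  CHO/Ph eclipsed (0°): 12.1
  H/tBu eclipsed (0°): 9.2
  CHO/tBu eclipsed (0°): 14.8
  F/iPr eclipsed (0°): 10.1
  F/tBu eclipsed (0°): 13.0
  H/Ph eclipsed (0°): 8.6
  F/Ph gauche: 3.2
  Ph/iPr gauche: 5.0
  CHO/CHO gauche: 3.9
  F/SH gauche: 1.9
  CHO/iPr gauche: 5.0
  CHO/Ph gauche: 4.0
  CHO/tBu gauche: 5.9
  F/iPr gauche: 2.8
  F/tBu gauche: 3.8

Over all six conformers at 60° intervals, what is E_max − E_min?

iPr at 0° (eclipsed): F(0°)/iPr(0°) eclipsed 10.1; H(120°)/Ph(120°) eclipsed 8.6; CHO(240°)/tBu(240°) eclipsed 14.8 → 33.5 kJ/mol.
iPr at 60° (staggered): F(0°)/iPr(60°) gauche 2.8; F(0°)/tBu(300°) gauche 3.8; CHO(240°)/Ph(180°) gauche 4.0; CHO(240°)/tBu(300°) gauche 5.9 → 16.5 kJ/mol.
iPr at 120° (eclipsed): F(0°)/tBu(0°) eclipsed 13.0; H(120°)/iPr(120°) eclipsed 7.7; CHO(240°)/Ph(240°) eclipsed 12.1 → 32.8 kJ/mol.
iPr at 180° (staggered): F(0°)/Ph(300°) gauche 3.2; F(0°)/tBu(60°) gauche 3.8; CHO(240°)/iPr(180°) gauche 5.0; CHO(240°)/Ph(300°) gauche 4.0 → 16.0 kJ/mol.
iPr at 240° (eclipsed): F(0°)/Ph(0°) eclipsed 10.4; H(120°)/tBu(120°) eclipsed 9.2; CHO(240°)/iPr(240°) eclipsed 14.8 → 34.4 kJ/mol.
iPr at 300° (staggered): F(0°)/iPr(300°) gauche 2.8; F(0°)/Ph(60°) gauche 3.2; CHO(240°)/iPr(300°) gauche 5.0; CHO(240°)/tBu(180°) gauche 5.9 → 16.9 kJ/mol.
Max at 240° (34.4 kJ/mol), min at 180° (16.0 kJ/mol); barrier = 18.4 kJ/mol.

18.4 kJ/mol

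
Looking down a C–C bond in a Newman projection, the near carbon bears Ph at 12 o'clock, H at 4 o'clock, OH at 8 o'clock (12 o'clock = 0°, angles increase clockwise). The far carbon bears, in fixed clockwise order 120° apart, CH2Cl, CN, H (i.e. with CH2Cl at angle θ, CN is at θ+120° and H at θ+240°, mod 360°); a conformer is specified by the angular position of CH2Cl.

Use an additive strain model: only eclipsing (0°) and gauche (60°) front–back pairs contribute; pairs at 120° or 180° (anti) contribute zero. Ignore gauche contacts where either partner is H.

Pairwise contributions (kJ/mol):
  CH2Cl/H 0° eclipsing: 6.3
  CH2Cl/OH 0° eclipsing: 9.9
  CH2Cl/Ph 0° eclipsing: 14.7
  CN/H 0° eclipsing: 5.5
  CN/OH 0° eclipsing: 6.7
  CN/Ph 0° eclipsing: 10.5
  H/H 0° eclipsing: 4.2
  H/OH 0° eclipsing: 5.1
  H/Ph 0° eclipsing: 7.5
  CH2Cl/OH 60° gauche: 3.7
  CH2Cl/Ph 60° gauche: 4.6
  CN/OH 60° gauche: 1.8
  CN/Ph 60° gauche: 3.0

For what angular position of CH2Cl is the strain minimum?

60°

CH2Cl at 0° (eclipsed): Ph(0°)/CH2Cl(0°) eclipsed 14.7; H(120°)/CN(120°) eclipsed 5.5; OH(240°)/H(240°) eclipsed 5.1 → 25.3 kJ/mol.
CH2Cl at 60° (staggered): Ph(0°)/CH2Cl(60°) gauche 4.6; OH(240°)/CN(180°) gauche 1.8 → 6.4 kJ/mol.
CH2Cl at 120° (eclipsed): Ph(0°)/H(0°) eclipsed 7.5; H(120°)/CH2Cl(120°) eclipsed 6.3; OH(240°)/CN(240°) eclipsed 6.7 → 20.5 kJ/mol.
CH2Cl at 180° (staggered): Ph(0°)/CN(300°) gauche 3.0; OH(240°)/CH2Cl(180°) gauche 3.7; OH(240°)/CN(300°) gauche 1.8 → 8.5 kJ/mol.
CH2Cl at 240° (eclipsed): Ph(0°)/CN(0°) eclipsed 10.5; H(120°)/H(120°) eclipsed 4.2; OH(240°)/CH2Cl(240°) eclipsed 9.9 → 24.6 kJ/mol.
CH2Cl at 300° (staggered): Ph(0°)/CH2Cl(300°) gauche 4.6; Ph(0°)/CN(60°) gauche 3.0; OH(240°)/CH2Cl(300°) gauche 3.7 → 11.3 kJ/mol.
The minimum (6.4 kJ/mol) occurs with CH2Cl at 60°.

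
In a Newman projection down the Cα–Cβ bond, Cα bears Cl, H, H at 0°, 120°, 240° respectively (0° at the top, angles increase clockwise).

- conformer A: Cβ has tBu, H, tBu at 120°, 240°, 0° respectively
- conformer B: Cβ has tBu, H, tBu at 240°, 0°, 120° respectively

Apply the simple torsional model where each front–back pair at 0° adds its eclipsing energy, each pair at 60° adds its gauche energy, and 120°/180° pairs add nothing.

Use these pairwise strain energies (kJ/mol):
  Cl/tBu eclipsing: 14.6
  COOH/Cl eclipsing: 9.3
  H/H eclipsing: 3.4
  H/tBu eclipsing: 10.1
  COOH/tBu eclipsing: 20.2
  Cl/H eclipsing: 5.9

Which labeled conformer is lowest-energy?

B

A is eclipsed. Cl at 0° is eclipsed with tBu at 0° (14.6); H at 120° is eclipsed with tBu at 120° (10.1); H at 240° is eclipsed with H at 240° (3.4). Total 28.1 kJ/mol.
B is eclipsed. Cl at 0° is eclipsed with H at 0° (5.9); H at 120° is eclipsed with tBu at 120° (10.1); H at 240° is eclipsed with tBu at 240° (10.1). Total 26.1 kJ/mol.
B has the lowest total (26.1 kJ/mol).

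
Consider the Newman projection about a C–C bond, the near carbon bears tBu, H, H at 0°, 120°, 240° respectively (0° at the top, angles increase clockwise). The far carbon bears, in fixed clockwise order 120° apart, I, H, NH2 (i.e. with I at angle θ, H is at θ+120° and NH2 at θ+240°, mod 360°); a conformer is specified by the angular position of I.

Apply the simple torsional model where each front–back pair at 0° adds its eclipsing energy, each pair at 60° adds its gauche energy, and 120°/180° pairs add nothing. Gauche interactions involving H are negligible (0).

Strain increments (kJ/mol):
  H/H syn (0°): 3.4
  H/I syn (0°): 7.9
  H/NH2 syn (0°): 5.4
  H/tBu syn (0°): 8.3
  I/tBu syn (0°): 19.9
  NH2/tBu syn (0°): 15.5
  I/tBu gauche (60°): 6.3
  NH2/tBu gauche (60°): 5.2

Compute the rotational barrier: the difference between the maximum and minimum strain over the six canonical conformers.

23.5 kJ/mol

I at 0° is eclipsed. tBu at 0° is eclipsed with I at 0° (19.9); H at 120° is eclipsed with H at 120° (3.4); H at 240° is eclipsed with NH2 at 240° (5.4). Total 28.7 kJ/mol.
I at 60° is staggered. tBu at 0° is gauche with I at 60° (6.3); tBu at 0° is gauche with NH2 at 300° (5.2). Total 11.5 kJ/mol.
I at 120° is eclipsed. tBu at 0° is eclipsed with NH2 at 0° (15.5); H at 120° is eclipsed with I at 120° (7.9); H at 240° is eclipsed with H at 240° (3.4). Total 26.8 kJ/mol.
I at 180° is staggered. tBu at 0° is gauche with NH2 at 60° (5.2). Total 5.2 kJ/mol.
I at 240° is eclipsed. tBu at 0° is eclipsed with H at 0° (8.3); H at 120° is eclipsed with NH2 at 120° (5.4); H at 240° is eclipsed with I at 240° (7.9). Total 21.6 kJ/mol.
I at 300° is staggered. tBu at 0° is gauche with I at 300° (6.3). Total 6.3 kJ/mol.
Max at 0° (28.7 kJ/mol), min at 180° (5.2 kJ/mol); barrier = 23.5 kJ/mol.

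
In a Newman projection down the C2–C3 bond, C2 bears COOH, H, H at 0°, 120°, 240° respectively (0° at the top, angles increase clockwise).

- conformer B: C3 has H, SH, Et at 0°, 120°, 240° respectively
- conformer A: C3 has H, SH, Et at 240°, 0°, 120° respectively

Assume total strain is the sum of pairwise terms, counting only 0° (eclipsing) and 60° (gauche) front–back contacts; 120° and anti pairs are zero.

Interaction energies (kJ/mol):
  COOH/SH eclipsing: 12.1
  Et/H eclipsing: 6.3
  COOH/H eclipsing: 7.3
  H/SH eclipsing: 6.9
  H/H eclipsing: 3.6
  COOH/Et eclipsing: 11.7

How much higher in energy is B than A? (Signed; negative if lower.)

-1.5 kJ/mol

B (eclipsed): COOH(0°)/H(0°) eclipsed 7.3; H(120°)/SH(120°) eclipsed 6.9; H(240°)/Et(240°) eclipsed 6.3 → 20.5 kJ/mol.
A (eclipsed): COOH(0°)/SH(0°) eclipsed 12.1; H(120°)/Et(120°) eclipsed 6.3; H(240°)/H(240°) eclipsed 3.6 → 22.0 kJ/mol.
E(B) − E(A) = 20.5 − 22.0 = -1.5 kJ/mol.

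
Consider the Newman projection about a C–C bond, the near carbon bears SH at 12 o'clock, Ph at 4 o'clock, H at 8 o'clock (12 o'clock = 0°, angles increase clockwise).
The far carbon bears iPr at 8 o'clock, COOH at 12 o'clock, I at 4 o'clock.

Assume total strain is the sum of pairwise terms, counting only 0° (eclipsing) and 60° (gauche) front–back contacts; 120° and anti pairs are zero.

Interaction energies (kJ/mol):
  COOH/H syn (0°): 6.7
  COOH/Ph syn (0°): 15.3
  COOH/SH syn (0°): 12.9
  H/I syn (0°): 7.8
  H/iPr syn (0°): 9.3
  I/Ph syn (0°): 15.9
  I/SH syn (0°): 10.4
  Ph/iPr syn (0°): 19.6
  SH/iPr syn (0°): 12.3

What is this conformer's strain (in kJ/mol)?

38.1 kJ/mol

This conformer is eclipsed. SH at 0° is eclipsed with COOH at 0° (12.9); Ph at 120° is eclipsed with I at 120° (15.9); H at 240° is eclipsed with iPr at 240° (9.3). Total 38.1 kJ/mol.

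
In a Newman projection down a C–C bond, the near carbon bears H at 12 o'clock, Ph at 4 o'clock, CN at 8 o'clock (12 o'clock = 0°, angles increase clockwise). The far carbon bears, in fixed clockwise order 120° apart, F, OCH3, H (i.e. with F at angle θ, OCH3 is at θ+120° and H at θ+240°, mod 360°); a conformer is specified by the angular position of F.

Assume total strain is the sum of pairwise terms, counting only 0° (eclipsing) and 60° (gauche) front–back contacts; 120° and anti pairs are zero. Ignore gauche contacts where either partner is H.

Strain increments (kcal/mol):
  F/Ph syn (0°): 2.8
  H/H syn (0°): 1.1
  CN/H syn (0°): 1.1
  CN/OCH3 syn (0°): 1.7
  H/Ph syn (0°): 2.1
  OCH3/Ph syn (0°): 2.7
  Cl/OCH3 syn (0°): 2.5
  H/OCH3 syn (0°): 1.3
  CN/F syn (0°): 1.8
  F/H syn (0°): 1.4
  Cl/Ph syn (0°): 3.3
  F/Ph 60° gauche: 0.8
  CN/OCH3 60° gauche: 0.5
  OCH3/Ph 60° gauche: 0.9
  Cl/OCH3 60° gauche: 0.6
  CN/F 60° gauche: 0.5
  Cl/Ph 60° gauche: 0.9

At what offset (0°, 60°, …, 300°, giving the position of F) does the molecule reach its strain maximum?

120°

F at 0° (eclipsed): H–F eclipsed, Ph–OCH3 eclipsed, CN–H eclipsed; 1.4 + 2.7 + 1.1 = 5.2 kcal/mol.
F at 60° (staggered): Ph–F gauche, Ph–OCH3 gauche, CN–OCH3 gauche; 0.8 + 0.9 + 0.5 = 2.2 kcal/mol.
F at 120° (eclipsed): H–H eclipsed, Ph–F eclipsed, CN–OCH3 eclipsed; 1.1 + 2.8 + 1.7 = 5.6 kcal/mol.
F at 180° (staggered): Ph–F gauche, CN–F gauche, CN–OCH3 gauche; 0.8 + 0.5 + 0.5 = 1.8 kcal/mol.
F at 240° (eclipsed): H–OCH3 eclipsed, Ph–H eclipsed, CN–F eclipsed; 1.3 + 2.1 + 1.8 = 5.2 kcal/mol.
F at 300° (staggered): Ph–OCH3 gauche, CN–F gauche; 0.9 + 0.5 = 1.4 kcal/mol.
The maximum (5.6 kcal/mol) occurs with F at 120°.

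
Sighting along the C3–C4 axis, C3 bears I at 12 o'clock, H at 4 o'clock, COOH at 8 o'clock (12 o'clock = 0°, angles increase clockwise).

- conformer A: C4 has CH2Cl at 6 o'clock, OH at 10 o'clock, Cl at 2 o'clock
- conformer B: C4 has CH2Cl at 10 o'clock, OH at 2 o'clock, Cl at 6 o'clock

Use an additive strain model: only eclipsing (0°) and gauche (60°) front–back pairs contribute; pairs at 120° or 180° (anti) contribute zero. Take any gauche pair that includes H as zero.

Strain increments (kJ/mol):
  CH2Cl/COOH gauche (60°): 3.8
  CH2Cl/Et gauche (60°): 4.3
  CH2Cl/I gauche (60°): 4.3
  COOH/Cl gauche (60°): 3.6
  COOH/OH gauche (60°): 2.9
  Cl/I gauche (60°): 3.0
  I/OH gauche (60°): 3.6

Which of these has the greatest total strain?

A (staggered): I(0°)/OH(300°) gauche 3.6; I(0°)/Cl(60°) gauche 3.0; COOH(240°)/CH2Cl(180°) gauche 3.8; COOH(240°)/OH(300°) gauche 2.9 → 13.3 kJ/mol.
B (staggered): I(0°)/CH2Cl(300°) gauche 4.3; I(0°)/OH(60°) gauche 3.6; COOH(240°)/CH2Cl(300°) gauche 3.8; COOH(240°)/Cl(180°) gauche 3.6 → 15.3 kJ/mol.
B has the highest total (15.3 kJ/mol).

B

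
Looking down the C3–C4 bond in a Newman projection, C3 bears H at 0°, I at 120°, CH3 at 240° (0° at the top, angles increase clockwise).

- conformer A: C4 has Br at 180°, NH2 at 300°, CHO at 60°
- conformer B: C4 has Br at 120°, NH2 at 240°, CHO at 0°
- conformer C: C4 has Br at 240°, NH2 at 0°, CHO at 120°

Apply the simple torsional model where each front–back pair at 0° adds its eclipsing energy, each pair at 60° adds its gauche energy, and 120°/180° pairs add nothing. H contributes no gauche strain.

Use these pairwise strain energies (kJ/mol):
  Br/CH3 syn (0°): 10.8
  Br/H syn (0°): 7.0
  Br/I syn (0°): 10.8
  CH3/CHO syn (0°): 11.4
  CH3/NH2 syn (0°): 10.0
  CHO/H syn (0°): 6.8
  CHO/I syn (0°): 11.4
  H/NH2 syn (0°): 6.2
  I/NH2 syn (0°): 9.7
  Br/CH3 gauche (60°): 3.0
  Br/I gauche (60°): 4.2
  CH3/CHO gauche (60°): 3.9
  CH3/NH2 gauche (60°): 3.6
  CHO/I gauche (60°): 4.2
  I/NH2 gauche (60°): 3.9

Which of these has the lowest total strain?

A is staggered. I at 120° is gauche with Br at 180° (4.2); I at 120° is gauche with CHO at 60° (4.2); CH3 at 240° is gauche with Br at 180° (3.0); CH3 at 240° is gauche with NH2 at 300° (3.6). Total 15.0 kJ/mol.
B is eclipsed. H at 0° is eclipsed with CHO at 0° (6.8); I at 120° is eclipsed with Br at 120° (10.8); CH3 at 240° is eclipsed with NH2 at 240° (10.0). Total 27.6 kJ/mol.
C is eclipsed. H at 0° is eclipsed with NH2 at 0° (6.2); I at 120° is eclipsed with CHO at 120° (11.4); CH3 at 240° is eclipsed with Br at 240° (10.8). Total 28.4 kJ/mol.
A has the lowest total (15.0 kJ/mol).

A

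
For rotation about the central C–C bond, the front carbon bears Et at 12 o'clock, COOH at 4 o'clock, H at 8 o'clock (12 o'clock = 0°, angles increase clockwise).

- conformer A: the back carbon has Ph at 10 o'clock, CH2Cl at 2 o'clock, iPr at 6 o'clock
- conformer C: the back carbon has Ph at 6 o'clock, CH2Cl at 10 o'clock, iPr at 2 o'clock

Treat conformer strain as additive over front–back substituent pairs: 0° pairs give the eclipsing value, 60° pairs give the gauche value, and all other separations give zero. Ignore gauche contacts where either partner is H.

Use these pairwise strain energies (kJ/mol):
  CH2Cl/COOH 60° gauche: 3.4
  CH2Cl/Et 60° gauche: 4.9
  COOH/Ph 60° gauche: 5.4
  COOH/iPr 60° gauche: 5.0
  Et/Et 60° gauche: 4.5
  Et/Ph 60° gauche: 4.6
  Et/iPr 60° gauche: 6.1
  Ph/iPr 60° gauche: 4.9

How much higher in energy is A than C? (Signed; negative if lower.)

-3.5 kJ/mol

A is staggered. Et at 0° is gauche with Ph at 300° (4.6); Et at 0° is gauche with CH2Cl at 60° (4.9); COOH at 120° is gauche with CH2Cl at 60° (3.4); COOH at 120° is gauche with iPr at 180° (5.0). Total 17.9 kJ/mol.
C is staggered. Et at 0° is gauche with CH2Cl at 300° (4.9); Et at 0° is gauche with iPr at 60° (6.1); COOH at 120° is gauche with Ph at 180° (5.4); COOH at 120° is gauche with iPr at 60° (5.0). Total 21.4 kJ/mol.
E(A) − E(C) = 17.9 − 21.4 = -3.5 kJ/mol.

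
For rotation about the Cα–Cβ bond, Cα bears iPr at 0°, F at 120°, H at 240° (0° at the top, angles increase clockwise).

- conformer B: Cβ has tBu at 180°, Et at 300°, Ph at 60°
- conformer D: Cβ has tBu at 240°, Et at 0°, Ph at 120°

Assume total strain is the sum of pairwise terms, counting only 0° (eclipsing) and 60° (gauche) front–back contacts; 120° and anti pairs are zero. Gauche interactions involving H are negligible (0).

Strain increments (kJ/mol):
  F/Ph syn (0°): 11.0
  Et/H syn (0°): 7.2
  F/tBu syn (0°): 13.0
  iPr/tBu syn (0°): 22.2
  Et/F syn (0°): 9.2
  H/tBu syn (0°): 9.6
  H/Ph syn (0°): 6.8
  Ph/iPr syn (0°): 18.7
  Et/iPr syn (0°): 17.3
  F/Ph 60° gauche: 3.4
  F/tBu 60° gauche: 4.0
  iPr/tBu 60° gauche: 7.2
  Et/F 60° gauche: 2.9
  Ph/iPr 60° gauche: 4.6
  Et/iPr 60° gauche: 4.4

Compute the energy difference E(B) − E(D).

-21.5 kJ/mol

B is staggered. iPr at 0° is gauche with Et at 300° (4.4); iPr at 0° is gauche with Ph at 60° (4.6); F at 120° is gauche with tBu at 180° (4.0); F at 120° is gauche with Ph at 60° (3.4). Total 16.4 kJ/mol.
D is eclipsed. iPr at 0° is eclipsed with Et at 0° (17.3); F at 120° is eclipsed with Ph at 120° (11.0); H at 240° is eclipsed with tBu at 240° (9.6). Total 37.9 kJ/mol.
E(B) − E(D) = 16.4 − 37.9 = -21.5 kJ/mol.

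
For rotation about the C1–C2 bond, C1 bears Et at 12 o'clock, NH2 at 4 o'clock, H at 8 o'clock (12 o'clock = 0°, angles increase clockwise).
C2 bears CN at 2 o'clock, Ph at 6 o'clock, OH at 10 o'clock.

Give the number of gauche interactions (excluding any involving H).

4

Non-H gauche pairs: Et(0°)/CN(60°); Et(0°)/OH(300°); NH2(120°)/CN(60°); NH2(120°)/Ph(180°) — 4 interactions.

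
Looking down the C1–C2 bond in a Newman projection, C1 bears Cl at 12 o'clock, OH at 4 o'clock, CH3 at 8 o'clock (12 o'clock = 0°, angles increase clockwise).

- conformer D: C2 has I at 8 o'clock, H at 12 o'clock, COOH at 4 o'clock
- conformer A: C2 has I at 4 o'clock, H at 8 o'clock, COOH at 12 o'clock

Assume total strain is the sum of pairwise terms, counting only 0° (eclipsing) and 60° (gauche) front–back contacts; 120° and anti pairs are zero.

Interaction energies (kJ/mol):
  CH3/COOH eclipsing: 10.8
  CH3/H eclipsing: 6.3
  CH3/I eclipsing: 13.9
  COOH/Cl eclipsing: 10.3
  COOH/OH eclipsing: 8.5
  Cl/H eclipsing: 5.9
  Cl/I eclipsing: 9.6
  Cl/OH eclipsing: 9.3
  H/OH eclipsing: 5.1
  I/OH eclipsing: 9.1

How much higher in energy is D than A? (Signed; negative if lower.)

+2.6 kJ/mol

D (eclipsed): Cl–H eclipsed, OH–COOH eclipsed, CH3–I eclipsed; 5.9 + 8.5 + 13.9 = 28.3 kJ/mol.
A (eclipsed): Cl–COOH eclipsed, OH–I eclipsed, CH3–H eclipsed; 10.3 + 9.1 + 6.3 = 25.7 kJ/mol.
E(D) − E(A) = 28.3 − 25.7 = +2.6 kJ/mol.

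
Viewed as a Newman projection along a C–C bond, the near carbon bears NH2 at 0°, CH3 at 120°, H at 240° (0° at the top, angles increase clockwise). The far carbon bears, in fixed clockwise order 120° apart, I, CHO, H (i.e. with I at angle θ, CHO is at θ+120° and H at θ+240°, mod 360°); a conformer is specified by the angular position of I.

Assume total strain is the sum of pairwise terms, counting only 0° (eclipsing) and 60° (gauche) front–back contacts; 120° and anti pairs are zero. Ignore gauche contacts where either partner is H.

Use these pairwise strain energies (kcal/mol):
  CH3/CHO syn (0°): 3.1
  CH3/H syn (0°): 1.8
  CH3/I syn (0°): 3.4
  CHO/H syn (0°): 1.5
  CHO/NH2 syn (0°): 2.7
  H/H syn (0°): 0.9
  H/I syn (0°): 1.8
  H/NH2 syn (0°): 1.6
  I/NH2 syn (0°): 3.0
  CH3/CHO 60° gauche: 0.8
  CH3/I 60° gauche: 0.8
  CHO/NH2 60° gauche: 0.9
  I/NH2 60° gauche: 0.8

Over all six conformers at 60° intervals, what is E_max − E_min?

I at 0° (eclipsed): NH2–I eclipsed, CH3–CHO eclipsed, H–H eclipsed; 3.0 + 3.1 + 0.9 = 7.0 kcal/mol.
I at 60° (staggered): NH2–I gauche, CH3–I gauche, CH3–CHO gauche; 0.8 + 0.8 + 0.8 = 2.4 kcal/mol.
I at 120° (eclipsed): NH2–H eclipsed, CH3–I eclipsed, H–CHO eclipsed; 1.6 + 3.4 + 1.5 = 6.5 kcal/mol.
I at 180° (staggered): NH2–CHO gauche, CH3–I gauche; 0.9 + 0.8 = 1.7 kcal/mol.
I at 240° (eclipsed): NH2–CHO eclipsed, CH3–H eclipsed, H–I eclipsed; 2.7 + 1.8 + 1.8 = 6.3 kcal/mol.
I at 300° (staggered): NH2–I gauche, NH2–CHO gauche, CH3–CHO gauche; 0.8 + 0.9 + 0.8 = 2.5 kcal/mol.
Max at 0° (7.0 kcal/mol), min at 180° (1.7 kcal/mol); barrier = 5.3 kcal/mol.

5.3 kcal/mol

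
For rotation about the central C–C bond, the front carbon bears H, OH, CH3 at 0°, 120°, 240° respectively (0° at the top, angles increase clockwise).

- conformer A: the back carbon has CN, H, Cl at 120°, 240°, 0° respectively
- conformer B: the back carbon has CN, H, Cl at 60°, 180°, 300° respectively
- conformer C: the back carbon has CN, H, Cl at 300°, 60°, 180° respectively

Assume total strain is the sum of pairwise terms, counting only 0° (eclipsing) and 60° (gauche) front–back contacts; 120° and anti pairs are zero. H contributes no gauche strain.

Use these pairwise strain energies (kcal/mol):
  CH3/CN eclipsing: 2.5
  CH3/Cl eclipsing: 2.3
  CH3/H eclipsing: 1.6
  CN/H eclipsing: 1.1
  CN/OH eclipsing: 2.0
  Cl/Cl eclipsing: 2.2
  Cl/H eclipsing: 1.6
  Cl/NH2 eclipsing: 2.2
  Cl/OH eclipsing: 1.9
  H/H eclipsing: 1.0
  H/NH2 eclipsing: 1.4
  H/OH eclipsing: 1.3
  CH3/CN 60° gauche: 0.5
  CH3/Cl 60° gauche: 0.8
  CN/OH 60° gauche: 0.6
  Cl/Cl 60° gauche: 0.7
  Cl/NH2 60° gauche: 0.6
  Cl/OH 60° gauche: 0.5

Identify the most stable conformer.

B

A (eclipsed): H–Cl eclipsed, OH–CN eclipsed, CH3–H eclipsed; 1.6 + 2.0 + 1.6 = 5.2 kcal/mol.
B (staggered): OH–CN gauche, CH3–Cl gauche; 0.6 + 0.8 = 1.4 kcal/mol.
C (staggered): OH–Cl gauche, CH3–CN gauche, CH3–Cl gauche; 0.5 + 0.5 + 0.8 = 1.8 kcal/mol.
B has the lowest total (1.4 kcal/mol).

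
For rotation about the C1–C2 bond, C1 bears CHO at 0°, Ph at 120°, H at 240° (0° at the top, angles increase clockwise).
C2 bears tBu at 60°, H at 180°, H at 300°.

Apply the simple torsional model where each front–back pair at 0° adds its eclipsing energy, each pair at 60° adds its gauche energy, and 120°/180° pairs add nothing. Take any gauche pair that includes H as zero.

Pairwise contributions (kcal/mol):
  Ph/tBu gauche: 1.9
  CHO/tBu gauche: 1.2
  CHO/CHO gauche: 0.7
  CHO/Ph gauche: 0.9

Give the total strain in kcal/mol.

This conformer (staggered): CHO–tBu gauche, Ph–tBu gauche; 1.2 + 1.9 = 3.1 kcal/mol.

3.1 kcal/mol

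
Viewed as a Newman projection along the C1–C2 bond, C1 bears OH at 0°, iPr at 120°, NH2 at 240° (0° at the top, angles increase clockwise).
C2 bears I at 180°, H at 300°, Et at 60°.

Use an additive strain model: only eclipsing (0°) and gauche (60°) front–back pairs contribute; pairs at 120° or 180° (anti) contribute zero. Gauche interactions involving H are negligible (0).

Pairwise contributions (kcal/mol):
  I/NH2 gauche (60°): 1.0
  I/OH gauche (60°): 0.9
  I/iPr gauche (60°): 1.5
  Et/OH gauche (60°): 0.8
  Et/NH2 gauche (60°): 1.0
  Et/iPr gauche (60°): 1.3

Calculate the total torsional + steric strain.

4.6 kcal/mol

This conformer (staggered): OH(0°)/Et(60°) gauche 0.8; iPr(120°)/I(180°) gauche 1.5; iPr(120°)/Et(60°) gauche 1.3; NH2(240°)/I(180°) gauche 1.0 → 4.6 kcal/mol.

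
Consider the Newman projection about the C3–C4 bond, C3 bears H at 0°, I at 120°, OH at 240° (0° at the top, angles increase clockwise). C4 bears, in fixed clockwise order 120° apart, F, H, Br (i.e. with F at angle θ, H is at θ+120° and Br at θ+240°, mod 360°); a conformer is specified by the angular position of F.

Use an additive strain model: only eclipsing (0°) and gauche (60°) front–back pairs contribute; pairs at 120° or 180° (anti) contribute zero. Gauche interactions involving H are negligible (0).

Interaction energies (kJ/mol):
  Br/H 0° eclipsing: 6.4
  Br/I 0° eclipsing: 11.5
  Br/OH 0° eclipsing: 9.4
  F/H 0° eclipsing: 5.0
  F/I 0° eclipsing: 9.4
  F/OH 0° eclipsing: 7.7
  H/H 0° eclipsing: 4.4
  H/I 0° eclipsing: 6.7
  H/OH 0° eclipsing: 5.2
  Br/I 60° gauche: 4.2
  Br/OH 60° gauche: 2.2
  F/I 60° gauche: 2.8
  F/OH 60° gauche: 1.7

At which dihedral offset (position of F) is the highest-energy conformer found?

F at 0° (eclipsed): H(0°)/F(0°) eclipsed 5.0; I(120°)/H(120°) eclipsed 6.7; OH(240°)/Br(240°) eclipsed 9.4 → 21.1 kJ/mol.
F at 60° (staggered): I(120°)/F(60°) gauche 2.8; OH(240°)/Br(300°) gauche 2.2 → 5.0 kJ/mol.
F at 120° (eclipsed): H(0°)/Br(0°) eclipsed 6.4; I(120°)/F(120°) eclipsed 9.4; OH(240°)/H(240°) eclipsed 5.2 → 21.0 kJ/mol.
F at 180° (staggered): I(120°)/F(180°) gauche 2.8; I(120°)/Br(60°) gauche 4.2; OH(240°)/F(180°) gauche 1.7 → 8.7 kJ/mol.
F at 240° (eclipsed): H(0°)/H(0°) eclipsed 4.4; I(120°)/Br(120°) eclipsed 11.5; OH(240°)/F(240°) eclipsed 7.7 → 23.6 kJ/mol.
F at 300° (staggered): I(120°)/Br(180°) gauche 4.2; OH(240°)/F(300°) gauche 1.7; OH(240°)/Br(180°) gauche 2.2 → 8.1 kJ/mol.
The maximum (23.6 kJ/mol) occurs with F at 240°.

240°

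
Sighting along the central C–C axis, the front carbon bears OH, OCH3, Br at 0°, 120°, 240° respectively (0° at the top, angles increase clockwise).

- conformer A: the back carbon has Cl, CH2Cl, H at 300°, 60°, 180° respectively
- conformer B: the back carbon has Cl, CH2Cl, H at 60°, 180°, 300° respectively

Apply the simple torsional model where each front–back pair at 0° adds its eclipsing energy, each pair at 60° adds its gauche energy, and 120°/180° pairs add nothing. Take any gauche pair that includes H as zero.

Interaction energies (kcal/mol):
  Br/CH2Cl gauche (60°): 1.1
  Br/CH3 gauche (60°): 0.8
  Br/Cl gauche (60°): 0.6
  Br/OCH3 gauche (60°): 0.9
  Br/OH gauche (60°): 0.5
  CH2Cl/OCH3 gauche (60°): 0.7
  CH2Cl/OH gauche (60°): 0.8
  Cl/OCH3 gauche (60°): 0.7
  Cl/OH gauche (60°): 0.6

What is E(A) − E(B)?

-0.4 kcal/mol

A is staggered. OH at 0° is gauche with Cl at 300° (0.6); OH at 0° is gauche with CH2Cl at 60° (0.8); OCH3 at 120° is gauche with CH2Cl at 60° (0.7); Br at 240° is gauche with Cl at 300° (0.6). Total 2.7 kcal/mol.
B is staggered. OH at 0° is gauche with Cl at 60° (0.6); OCH3 at 120° is gauche with Cl at 60° (0.7); OCH3 at 120° is gauche with CH2Cl at 180° (0.7); Br at 240° is gauche with CH2Cl at 180° (1.1). Total 3.1 kcal/mol.
E(A) − E(B) = 2.7 − 3.1 = -0.4 kcal/mol.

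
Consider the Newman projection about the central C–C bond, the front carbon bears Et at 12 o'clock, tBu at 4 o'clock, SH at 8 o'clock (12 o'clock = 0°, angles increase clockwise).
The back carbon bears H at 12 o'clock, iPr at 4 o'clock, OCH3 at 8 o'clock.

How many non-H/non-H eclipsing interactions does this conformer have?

2

Non-H eclipsing pairs: tBu(120°)/iPr(120°); SH(240°)/OCH3(240°) — 2 interactions.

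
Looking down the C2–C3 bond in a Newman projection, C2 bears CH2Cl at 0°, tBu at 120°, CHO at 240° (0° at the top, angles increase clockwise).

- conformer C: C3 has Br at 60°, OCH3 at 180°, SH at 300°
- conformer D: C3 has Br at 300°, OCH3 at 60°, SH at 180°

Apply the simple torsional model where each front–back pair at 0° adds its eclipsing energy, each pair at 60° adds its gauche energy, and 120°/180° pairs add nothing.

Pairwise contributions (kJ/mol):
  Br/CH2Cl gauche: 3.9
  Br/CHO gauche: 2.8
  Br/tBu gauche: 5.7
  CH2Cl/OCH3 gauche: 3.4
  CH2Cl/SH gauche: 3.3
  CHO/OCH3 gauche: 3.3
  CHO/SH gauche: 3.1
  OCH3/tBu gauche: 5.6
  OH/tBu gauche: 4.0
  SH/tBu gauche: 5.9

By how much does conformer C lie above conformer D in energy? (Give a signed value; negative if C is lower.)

+0.2 kJ/mol

C (staggered): CH2Cl–Br gauche, CH2Cl–SH gauche, tBu–Br gauche, tBu–OCH3 gauche, CHO–OCH3 gauche, CHO–SH gauche; 3.9 + 3.3 + 5.7 + 5.6 + 3.3 + 3.1 = 24.9 kJ/mol.
D (staggered): CH2Cl–Br gauche, CH2Cl–OCH3 gauche, tBu–OCH3 gauche, tBu–SH gauche, CHO–Br gauche, CHO–SH gauche; 3.9 + 3.4 + 5.6 + 5.9 + 2.8 + 3.1 = 24.7 kJ/mol.
E(C) − E(D) = 24.9 − 24.7 = +0.2 kJ/mol.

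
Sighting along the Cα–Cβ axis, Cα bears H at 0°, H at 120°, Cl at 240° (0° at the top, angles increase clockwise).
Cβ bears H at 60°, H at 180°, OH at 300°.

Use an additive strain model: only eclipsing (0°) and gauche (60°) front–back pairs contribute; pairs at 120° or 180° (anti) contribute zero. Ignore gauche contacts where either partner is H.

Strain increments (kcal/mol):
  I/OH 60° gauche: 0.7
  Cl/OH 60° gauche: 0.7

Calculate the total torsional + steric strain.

This conformer (staggered): Cl(240°)/OH(300°) gauche 0.7 → 0.7 kcal/mol.

0.7 kcal/mol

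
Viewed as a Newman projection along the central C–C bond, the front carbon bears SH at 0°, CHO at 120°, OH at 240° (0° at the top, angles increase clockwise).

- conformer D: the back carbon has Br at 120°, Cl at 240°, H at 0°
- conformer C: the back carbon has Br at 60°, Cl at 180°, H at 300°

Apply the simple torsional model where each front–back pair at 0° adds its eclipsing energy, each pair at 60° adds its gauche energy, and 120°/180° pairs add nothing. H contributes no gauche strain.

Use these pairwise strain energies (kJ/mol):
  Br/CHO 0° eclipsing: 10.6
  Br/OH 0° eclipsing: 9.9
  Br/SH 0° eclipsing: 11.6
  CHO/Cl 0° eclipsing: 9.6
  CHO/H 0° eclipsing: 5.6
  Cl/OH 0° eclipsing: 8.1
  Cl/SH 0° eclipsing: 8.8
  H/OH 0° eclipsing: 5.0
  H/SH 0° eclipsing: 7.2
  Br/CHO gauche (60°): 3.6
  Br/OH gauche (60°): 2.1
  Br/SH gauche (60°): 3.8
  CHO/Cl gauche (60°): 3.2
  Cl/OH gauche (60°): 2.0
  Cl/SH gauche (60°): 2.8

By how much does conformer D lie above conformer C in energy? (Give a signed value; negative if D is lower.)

+13.3 kJ/mol

D (eclipsed): SH(0°)/H(0°) eclipsed 7.2; CHO(120°)/Br(120°) eclipsed 10.6; OH(240°)/Cl(240°) eclipsed 8.1 → 25.9 kJ/mol.
C (staggered): SH(0°)/Br(60°) gauche 3.8; CHO(120°)/Br(60°) gauche 3.6; CHO(120°)/Cl(180°) gauche 3.2; OH(240°)/Cl(180°) gauche 2.0 → 12.6 kJ/mol.
E(D) − E(C) = 25.9 − 12.6 = +13.3 kJ/mol.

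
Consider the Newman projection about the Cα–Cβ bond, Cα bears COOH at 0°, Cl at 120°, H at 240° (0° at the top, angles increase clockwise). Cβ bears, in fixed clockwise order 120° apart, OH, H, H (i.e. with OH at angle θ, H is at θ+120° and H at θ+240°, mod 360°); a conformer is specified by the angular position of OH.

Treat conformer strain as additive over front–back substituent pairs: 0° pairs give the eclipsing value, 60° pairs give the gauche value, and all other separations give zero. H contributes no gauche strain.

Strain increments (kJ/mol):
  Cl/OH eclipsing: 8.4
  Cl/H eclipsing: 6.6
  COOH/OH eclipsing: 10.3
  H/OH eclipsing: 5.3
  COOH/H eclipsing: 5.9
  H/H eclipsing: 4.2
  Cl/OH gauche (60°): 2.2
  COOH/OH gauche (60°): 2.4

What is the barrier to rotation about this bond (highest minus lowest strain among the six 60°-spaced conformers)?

OH at 0° (eclipsed): COOH(0°)/OH(0°) eclipsed 10.3; Cl(120°)/H(120°) eclipsed 6.6; H(240°)/H(240°) eclipsed 4.2 → 21.1 kJ/mol.
OH at 60° (staggered): COOH(0°)/OH(60°) gauche 2.4; Cl(120°)/OH(60°) gauche 2.2 → 4.6 kJ/mol.
OH at 120° (eclipsed): COOH(0°)/H(0°) eclipsed 5.9; Cl(120°)/OH(120°) eclipsed 8.4; H(240°)/H(240°) eclipsed 4.2 → 18.5 kJ/mol.
OH at 180° (staggered): Cl(120°)/OH(180°) gauche 2.2 → 2.2 kJ/mol.
OH at 240° (eclipsed): COOH(0°)/H(0°) eclipsed 5.9; Cl(120°)/H(120°) eclipsed 6.6; H(240°)/OH(240°) eclipsed 5.3 → 17.8 kJ/mol.
OH at 300° (staggered): COOH(0°)/OH(300°) gauche 2.4 → 2.4 kJ/mol.
Max at 0° (21.1 kJ/mol), min at 180° (2.2 kJ/mol); barrier = 18.9 kJ/mol.

18.9 kJ/mol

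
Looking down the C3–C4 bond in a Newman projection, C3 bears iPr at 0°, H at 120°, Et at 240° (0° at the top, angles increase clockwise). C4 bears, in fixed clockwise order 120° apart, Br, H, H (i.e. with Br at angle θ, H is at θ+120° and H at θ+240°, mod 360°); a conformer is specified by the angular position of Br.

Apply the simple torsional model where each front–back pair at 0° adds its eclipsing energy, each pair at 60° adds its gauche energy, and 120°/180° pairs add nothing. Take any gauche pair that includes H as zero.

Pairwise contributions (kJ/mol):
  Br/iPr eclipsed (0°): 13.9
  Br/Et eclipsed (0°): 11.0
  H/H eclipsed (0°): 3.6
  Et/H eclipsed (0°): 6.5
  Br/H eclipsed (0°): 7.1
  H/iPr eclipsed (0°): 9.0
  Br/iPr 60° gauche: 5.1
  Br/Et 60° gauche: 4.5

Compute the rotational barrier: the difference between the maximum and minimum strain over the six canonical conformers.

19.5 kJ/mol

Br at 0° is eclipsed. iPr at 0° is eclipsed with Br at 0° (13.9); H at 120° is eclipsed with H at 120° (3.6); Et at 240° is eclipsed with H at 240° (6.5). Total 24.0 kJ/mol.
Br at 60° is staggered. iPr at 0° is gauche with Br at 60° (5.1). Total 5.1 kJ/mol.
Br at 120° is eclipsed. iPr at 0° is eclipsed with H at 0° (9.0); H at 120° is eclipsed with Br at 120° (7.1); Et at 240° is eclipsed with H at 240° (6.5). Total 22.6 kJ/mol.
Br at 180° is staggered. Et at 240° is gauche with Br at 180° (4.5). Total 4.5 kJ/mol.
Br at 240° is eclipsed. iPr at 0° is eclipsed with H at 0° (9.0); H at 120° is eclipsed with H at 120° (3.6); Et at 240° is eclipsed with Br at 240° (11.0). Total 23.6 kJ/mol.
Br at 300° is staggered. iPr at 0° is gauche with Br at 300° (5.1); Et at 240° is gauche with Br at 300° (4.5). Total 9.6 kJ/mol.
Max at 0° (24.0 kJ/mol), min at 180° (4.5 kJ/mol); barrier = 19.5 kJ/mol.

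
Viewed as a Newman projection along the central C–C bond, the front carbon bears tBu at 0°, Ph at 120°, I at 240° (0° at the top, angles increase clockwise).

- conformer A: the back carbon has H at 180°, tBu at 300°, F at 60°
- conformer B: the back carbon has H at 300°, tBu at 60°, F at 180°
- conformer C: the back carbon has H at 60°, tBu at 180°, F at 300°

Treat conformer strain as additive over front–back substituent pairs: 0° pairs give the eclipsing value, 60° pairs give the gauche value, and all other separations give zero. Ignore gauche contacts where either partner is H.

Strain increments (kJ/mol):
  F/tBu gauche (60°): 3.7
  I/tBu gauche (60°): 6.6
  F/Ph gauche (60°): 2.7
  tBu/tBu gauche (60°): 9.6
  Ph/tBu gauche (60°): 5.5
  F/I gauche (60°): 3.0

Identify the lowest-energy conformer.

C

A is staggered. tBu at 0° is gauche with tBu at 300° (9.6); tBu at 0° is gauche with F at 60° (3.7); Ph at 120° is gauche with F at 60° (2.7); I at 240° is gauche with tBu at 300° (6.6). Total 22.6 kJ/mol.
B is staggered. tBu at 0° is gauche with tBu at 60° (9.6); Ph at 120° is gauche with tBu at 60° (5.5); Ph at 120° is gauche with F at 180° (2.7); I at 240° is gauche with F at 180° (3.0). Total 20.8 kJ/mol.
C is staggered. tBu at 0° is gauche with F at 300° (3.7); Ph at 120° is gauche with tBu at 180° (5.5); I at 240° is gauche with tBu at 180° (6.6); I at 240° is gauche with F at 300° (3.0). Total 18.8 kJ/mol.
C has the lowest total (18.8 kJ/mol).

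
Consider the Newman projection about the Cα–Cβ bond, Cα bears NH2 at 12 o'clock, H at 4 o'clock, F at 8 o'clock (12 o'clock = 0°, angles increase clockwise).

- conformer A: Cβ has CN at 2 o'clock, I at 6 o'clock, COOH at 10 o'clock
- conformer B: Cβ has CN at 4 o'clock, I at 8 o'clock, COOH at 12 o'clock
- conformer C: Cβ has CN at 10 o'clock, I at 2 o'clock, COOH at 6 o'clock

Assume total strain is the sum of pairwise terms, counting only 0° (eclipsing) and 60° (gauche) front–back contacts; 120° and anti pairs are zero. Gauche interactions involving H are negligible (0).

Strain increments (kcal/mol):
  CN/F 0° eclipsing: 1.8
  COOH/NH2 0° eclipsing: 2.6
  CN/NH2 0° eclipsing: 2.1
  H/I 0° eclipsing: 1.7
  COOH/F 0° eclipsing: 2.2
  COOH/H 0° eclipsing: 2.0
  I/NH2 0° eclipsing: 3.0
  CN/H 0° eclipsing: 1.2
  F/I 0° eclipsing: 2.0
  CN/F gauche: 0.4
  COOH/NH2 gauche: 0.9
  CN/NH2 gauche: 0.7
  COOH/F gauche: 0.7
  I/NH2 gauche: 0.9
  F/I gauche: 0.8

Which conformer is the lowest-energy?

C

A (staggered): NH2(0°)/CN(60°) gauche 0.7; NH2(0°)/COOH(300°) gauche 0.9; F(240°)/I(180°) gauche 0.8; F(240°)/COOH(300°) gauche 0.7 → 3.1 kcal/mol.
B (eclipsed): NH2(0°)/COOH(0°) eclipsed 2.6; H(120°)/CN(120°) eclipsed 1.2; F(240°)/I(240°) eclipsed 2.0 → 5.8 kcal/mol.
C (staggered): NH2(0°)/CN(300°) gauche 0.7; NH2(0°)/I(60°) gauche 0.9; F(240°)/CN(300°) gauche 0.4; F(240°)/COOH(180°) gauche 0.7 → 2.7 kcal/mol.
C has the lowest total (2.7 kcal/mol).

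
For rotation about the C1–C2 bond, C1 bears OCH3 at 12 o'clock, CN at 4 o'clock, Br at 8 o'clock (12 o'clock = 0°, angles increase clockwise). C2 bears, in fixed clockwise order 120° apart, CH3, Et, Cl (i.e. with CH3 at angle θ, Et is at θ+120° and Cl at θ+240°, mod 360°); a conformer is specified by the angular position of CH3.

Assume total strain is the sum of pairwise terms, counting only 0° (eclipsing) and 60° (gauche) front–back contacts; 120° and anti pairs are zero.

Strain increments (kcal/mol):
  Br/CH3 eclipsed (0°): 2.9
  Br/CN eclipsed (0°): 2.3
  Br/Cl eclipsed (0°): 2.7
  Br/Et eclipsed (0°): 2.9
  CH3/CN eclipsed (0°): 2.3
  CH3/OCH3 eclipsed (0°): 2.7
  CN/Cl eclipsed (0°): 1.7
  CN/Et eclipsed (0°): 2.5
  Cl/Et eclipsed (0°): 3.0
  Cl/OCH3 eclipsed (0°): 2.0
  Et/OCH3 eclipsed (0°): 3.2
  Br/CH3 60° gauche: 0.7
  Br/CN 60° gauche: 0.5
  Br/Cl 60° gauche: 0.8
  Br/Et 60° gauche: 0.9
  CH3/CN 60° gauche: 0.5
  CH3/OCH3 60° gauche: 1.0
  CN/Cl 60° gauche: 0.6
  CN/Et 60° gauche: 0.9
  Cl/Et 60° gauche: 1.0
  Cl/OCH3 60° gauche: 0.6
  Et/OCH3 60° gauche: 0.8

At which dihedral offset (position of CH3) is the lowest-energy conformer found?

180°

CH3 at 0° (eclipsed): OCH3(0°)/CH3(0°) eclipsed 2.7; CN(120°)/Et(120°) eclipsed 2.5; Br(240°)/Cl(240°) eclipsed 2.7 → 7.9 kcal/mol.
CH3 at 60° (staggered): OCH3(0°)/CH3(60°) gauche 1.0; OCH3(0°)/Cl(300°) gauche 0.6; CN(120°)/CH3(60°) gauche 0.5; CN(120°)/Et(180°) gauche 0.9; Br(240°)/Et(180°) gauche 0.9; Br(240°)/Cl(300°) gauche 0.8 → 4.7 kcal/mol.
CH3 at 120° (eclipsed): OCH3(0°)/Cl(0°) eclipsed 2.0; CN(120°)/CH3(120°) eclipsed 2.3; Br(240°)/Et(240°) eclipsed 2.9 → 7.2 kcal/mol.
CH3 at 180° (staggered): OCH3(0°)/Et(300°) gauche 0.8; OCH3(0°)/Cl(60°) gauche 0.6; CN(120°)/CH3(180°) gauche 0.5; CN(120°)/Cl(60°) gauche 0.6; Br(240°)/CH3(180°) gauche 0.7; Br(240°)/Et(300°) gauche 0.9 → 4.1 kcal/mol.
CH3 at 240° (eclipsed): OCH3(0°)/Et(0°) eclipsed 3.2; CN(120°)/Cl(120°) eclipsed 1.7; Br(240°)/CH3(240°) eclipsed 2.9 → 7.8 kcal/mol.
CH3 at 300° (staggered): OCH3(0°)/CH3(300°) gauche 1.0; OCH3(0°)/Et(60°) gauche 0.8; CN(120°)/Et(60°) gauche 0.9; CN(120°)/Cl(180°) gauche 0.6; Br(240°)/CH3(300°) gauche 0.7; Br(240°)/Cl(180°) gauche 0.8 → 4.8 kcal/mol.
The minimum (4.1 kcal/mol) occurs with CH3 at 180°.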